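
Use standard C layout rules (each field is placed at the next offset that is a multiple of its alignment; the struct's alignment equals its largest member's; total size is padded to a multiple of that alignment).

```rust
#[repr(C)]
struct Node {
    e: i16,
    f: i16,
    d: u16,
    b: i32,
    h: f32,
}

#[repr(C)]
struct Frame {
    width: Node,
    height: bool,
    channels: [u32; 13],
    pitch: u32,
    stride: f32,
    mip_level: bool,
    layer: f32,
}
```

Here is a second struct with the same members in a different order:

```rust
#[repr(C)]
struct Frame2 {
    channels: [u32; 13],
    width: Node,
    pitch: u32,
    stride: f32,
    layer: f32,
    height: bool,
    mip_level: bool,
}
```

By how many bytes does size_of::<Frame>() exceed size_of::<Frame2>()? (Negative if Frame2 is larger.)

Node: @0: e [2B, align 2] → 2; @2: f [2B, align 2] → 4; @4: d [2B, align 2] → 6; +2 pad (align 4); @8: b [4B, align 4] → 12; @12: h [4B, align 4] → 16; size 16, align 4
@0: width [16B, align 4] → 16
@16: height [1B, align 1] → 17
+3 pad (align 4)
@20: channels [52B, align 4] → 72
@72: pitch [4B, align 4] → 76
@76: stride [4B, align 4] → 80
@80: mip_level [1B, align 1] → 81
+3 pad (align 4)
@84: layer [4B, align 4] → 88
size 88, align 4
— Frame2 —
@0: channels [52B, align 4] → 52
@52: width [16B, align 4] → 68
@68: pitch [4B, align 4] → 72
@72: stride [4B, align 4] → 76
@76: layer [4B, align 4] → 80
@80: height [1B, align 1] → 81
@81: mip_level [1B, align 1] → 82
+2 tail pad (align 4)
size 84, align 4
88 − 84 = 4

4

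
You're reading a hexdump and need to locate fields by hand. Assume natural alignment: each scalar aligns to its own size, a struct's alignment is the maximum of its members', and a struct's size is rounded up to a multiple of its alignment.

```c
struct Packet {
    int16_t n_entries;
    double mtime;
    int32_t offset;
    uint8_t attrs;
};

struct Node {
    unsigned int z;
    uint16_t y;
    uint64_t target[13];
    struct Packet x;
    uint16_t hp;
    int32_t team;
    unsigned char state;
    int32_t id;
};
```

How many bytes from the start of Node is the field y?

Packet: @0: n_entries [2B, align 2] → 2; +6 pad (align 8); @8: mtime [8B, align 8] → 16; @16: offset [4B, align 4] → 20; @20: attrs [1B, align 1] → 21; +3 tail pad (align 8); size 24, align 8
@0: z [4B, align 4] → 4
@4: y [2B, align 2] → 6

4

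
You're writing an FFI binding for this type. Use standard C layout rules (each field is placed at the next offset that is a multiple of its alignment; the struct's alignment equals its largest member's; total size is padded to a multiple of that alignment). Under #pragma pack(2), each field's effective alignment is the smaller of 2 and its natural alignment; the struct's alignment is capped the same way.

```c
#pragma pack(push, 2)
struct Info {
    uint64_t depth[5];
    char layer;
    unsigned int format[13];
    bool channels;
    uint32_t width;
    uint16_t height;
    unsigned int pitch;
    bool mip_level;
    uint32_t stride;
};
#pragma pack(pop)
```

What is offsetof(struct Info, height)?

100

depth at 0 (size 40, align 2) → ends 40
layer at 40 (size 1, align 1) → ends 41
pad 1 to align 2 for format
format at 42 (size 52, align 2) → ends 94
channels at 94 (size 1, align 1) → ends 95
pad 1 to align 2 for width
width at 96 (size 4, align 2) → ends 100
height at 100 (size 2, align 2) → ends 102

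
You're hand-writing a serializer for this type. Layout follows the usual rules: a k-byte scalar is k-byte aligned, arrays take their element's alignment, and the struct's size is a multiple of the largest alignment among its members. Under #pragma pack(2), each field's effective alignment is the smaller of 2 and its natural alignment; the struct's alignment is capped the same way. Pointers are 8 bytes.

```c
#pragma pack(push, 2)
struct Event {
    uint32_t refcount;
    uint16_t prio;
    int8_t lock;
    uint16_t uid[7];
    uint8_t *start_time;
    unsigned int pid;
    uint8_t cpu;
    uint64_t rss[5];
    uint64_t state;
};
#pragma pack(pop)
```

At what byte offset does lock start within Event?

@0: refcount [4B, align 2] → 4
@4: prio [2B, align 2] → 6
@6: lock [1B, align 1] → 7

6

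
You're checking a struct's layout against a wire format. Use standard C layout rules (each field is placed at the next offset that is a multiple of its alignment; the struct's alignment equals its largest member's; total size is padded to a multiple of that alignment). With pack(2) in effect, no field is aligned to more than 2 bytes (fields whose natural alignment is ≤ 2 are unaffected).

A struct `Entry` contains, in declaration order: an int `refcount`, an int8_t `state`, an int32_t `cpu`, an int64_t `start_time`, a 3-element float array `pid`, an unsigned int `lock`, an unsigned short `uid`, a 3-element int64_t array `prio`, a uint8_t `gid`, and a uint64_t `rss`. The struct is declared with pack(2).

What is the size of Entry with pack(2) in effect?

refcount at 0 (size 4, align 2) → ends 4
state at 4 (size 1, align 1) → ends 5
pad 1 to align 2 for cpu
cpu at 6 (size 4, align 2) → ends 10
start_time at 10 (size 8, align 2) → ends 18
pid at 18 (size 12, align 2) → ends 30
lock at 30 (size 4, align 2) → ends 34
uid at 34 (size 2, align 2) → ends 36
prio at 36 (size 24, align 2) → ends 60
gid at 60 (size 1, align 1) → ends 61
pad 1 to align 2 for rss
rss at 62 (size 8, align 2) → ends 70
total 70 bytes, alignment 2

70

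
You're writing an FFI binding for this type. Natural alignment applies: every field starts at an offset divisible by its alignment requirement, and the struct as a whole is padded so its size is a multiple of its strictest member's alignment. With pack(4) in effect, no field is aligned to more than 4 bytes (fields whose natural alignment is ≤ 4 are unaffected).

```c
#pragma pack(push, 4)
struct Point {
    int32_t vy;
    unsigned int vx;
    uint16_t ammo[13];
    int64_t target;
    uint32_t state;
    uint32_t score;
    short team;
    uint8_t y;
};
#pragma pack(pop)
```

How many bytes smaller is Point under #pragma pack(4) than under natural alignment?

natural layout:
  @0: vy [4B, align 4] → 4
  @4: vx [4B, align 4] → 8
  @8: ammo [26B, align 2] → 34
  +6 pad (align 8)
  @40: target [8B, align 8] → 48
  @48: state [4B, align 4] → 52
  @52: score [4B, align 4] → 56
  @56: team [2B, align 2] → 58
  @58: y [1B, align 1] → 59
  +5 tail pad (align 8)
  size 64, align 8
packed(4) layout:
  @0: vy [4B, align 4] → 4
  @4: vx [4B, align 4] → 8
  @8: ammo [26B, align 2] → 34
  +2 pad (align 4)
  @36: target [8B, align 4] → 44
  @44: state [4B, align 4] → 48
  @48: score [4B, align 4] → 52
  @52: team [2B, align 2] → 54
  @54: y [1B, align 1] → 55
  +1 tail pad (align 4)
  size 56, align 4
64 − 56 = 8

8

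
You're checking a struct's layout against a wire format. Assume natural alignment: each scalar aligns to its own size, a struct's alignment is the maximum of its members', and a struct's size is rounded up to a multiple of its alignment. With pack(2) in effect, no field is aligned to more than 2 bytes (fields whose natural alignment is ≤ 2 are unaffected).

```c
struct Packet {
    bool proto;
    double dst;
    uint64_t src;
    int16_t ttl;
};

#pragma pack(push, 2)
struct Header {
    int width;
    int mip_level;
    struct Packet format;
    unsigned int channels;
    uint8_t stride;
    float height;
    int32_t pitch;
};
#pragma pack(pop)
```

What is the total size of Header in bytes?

54

Packet: proto at 0 (size 1, align 1) → ends 1; pad 7 to align 8 for dst; dst at 8 (size 8, align 8) → ends 16; src at 16 (size 8, align 8) → ends 24; ttl at 24 (size 2, align 2) → ends 26; tail pad 6 to reach multiple of 8; total 32 bytes, alignment 8
width at 0 (size 4, align 2) → ends 4
mip_level at 4 (size 4, align 2) → ends 8
format at 8 (size 32, align 2) → ends 40
channels at 40 (size 4, align 2) → ends 44
stride at 44 (size 1, align 1) → ends 45
pad 1 to align 2 for height
height at 46 (size 4, align 2) → ends 50
pitch at 50 (size 4, align 2) → ends 54
total 54 bytes, alignment 2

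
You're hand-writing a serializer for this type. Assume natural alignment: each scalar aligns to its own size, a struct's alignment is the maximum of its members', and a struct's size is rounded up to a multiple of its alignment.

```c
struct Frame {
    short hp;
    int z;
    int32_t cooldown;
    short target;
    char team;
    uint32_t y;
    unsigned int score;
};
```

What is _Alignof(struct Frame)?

4

member alignments: hp=2, z=4, cooldown=4, target=2, team=1, y=4, score=4
max = 4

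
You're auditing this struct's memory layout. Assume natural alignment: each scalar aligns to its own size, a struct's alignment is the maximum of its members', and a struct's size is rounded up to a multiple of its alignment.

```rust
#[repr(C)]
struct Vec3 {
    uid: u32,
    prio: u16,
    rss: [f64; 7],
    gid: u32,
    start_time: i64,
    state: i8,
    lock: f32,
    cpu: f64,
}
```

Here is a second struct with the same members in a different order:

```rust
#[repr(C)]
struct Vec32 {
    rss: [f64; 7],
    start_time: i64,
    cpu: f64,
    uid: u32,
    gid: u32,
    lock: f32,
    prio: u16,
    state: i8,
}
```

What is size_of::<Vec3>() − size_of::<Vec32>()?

8

uid at 0 (size 4, align 4) → ends 4
prio at 4 (size 2, align 2) → ends 6
pad 2 to align 8 for rss
rss at 8 (size 56, align 8) → ends 64
gid at 64 (size 4, align 4) → ends 68
pad 4 to align 8 for start_time
start_time at 72 (size 8, align 8) → ends 80
state at 80 (size 1, align 1) → ends 81
pad 3 to align 4 for lock
lock at 84 (size 4, align 4) → ends 88
cpu at 88 (size 8, align 8) → ends 96
total 96 bytes, alignment 8
— Vec32 —
rss at 0 (size 56, align 8) → ends 56
start_time at 56 (size 8, align 8) → ends 64
cpu at 64 (size 8, align 8) → ends 72
uid at 72 (size 4, align 4) → ends 76
gid at 76 (size 4, align 4) → ends 80
lock at 80 (size 4, align 4) → ends 84
prio at 84 (size 2, align 2) → ends 86
state at 86 (size 1, align 1) → ends 87
tail pad 1 to reach multiple of 8
total 88 bytes, alignment 8
96 − 88 = 8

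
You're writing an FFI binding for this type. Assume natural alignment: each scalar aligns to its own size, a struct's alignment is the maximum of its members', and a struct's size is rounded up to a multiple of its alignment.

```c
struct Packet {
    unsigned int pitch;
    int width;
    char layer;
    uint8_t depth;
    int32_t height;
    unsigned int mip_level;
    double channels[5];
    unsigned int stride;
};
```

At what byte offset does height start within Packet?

12

pitch at 0 (size 4, align 4) → ends 4
width at 4 (size 4, align 4) → ends 8
layer at 8 (size 1, align 1) → ends 9
depth at 9 (size 1, align 1) → ends 10
pad 2 to align 4 for height
height at 12 (size 4, align 4) → ends 16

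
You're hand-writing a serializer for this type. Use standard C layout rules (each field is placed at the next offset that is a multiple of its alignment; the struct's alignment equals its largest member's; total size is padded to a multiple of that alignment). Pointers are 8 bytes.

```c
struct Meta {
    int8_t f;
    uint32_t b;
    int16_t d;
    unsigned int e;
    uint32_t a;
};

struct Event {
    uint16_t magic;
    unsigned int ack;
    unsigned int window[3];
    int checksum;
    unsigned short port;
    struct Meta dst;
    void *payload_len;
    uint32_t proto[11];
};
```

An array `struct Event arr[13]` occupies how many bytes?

1352

Meta: @0: f [1B, align 1] → 1; +3 pad (align 4); @4: b [4B, align 4] → 8; @8: d [2B, align 2] → 10; +2 pad (align 4); @12: e [4B, align 4] → 16; @16: a [4B, align 4] → 20; size 20, align 4
@0: magic [2B, align 2] → 2
+2 pad (align 4)
@4: ack [4B, align 4] → 8
@8: window [12B, align 4] → 20
@20: checksum [4B, align 4] → 24
@24: port [2B, align 2] → 26
+2 pad (align 4)
@28: dst [20B, align 4] → 48
@48: payload_len [8B, align 8] → 56
@56: proto [44B, align 4] → 100
+4 tail pad (align 8)
size 104, align 8
array of 13: 13 × 104 = 1352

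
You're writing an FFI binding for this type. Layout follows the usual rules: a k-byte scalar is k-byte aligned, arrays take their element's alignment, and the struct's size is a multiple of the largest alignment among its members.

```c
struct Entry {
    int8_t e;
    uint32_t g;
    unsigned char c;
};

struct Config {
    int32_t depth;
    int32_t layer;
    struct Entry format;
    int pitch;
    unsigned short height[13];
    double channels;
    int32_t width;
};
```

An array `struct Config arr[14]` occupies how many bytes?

1008

Entry: 0..1  e  (1B, 1-aligned); 1..4  -- padding (3B); 4..8  g  (4B, 4-aligned); 8..9  c  (1B, 1-aligned); 9..12  -- tail padding (3B); sizeof = 12, alignof = 4
0..4  depth  (4B, 4-aligned)
4..8  layer  (4B, 4-aligned)
8..20  format  (12B, 4-aligned)
20..24  pitch  (4B, 4-aligned)
24..50  height  (26B, 2-aligned)
50..56  -- padding (6B)
56..64  channels  (8B, 8-aligned)
64..68  width  (4B, 4-aligned)
68..72  -- tail padding (4B)
sizeof = 72, alignof = 8
array of 14: 14 × 72 = 1008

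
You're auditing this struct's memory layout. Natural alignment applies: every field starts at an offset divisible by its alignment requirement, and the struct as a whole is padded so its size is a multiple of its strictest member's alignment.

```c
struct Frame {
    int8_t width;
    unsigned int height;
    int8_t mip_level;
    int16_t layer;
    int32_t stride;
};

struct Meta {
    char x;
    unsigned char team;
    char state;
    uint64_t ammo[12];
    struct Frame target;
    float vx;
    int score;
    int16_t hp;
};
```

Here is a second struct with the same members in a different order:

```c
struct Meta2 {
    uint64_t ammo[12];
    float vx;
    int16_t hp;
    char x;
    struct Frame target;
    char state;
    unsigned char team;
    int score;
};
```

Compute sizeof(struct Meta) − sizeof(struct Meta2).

Frame: width at 0 (size 1, align 1) → ends 1; pad 3 to align 4 for height; height at 4 (size 4, align 4) → ends 8; mip_level at 8 (size 1, align 1) → ends 9; pad 1 to align 2 for layer; layer at 10 (size 2, align 2) → ends 12; stride at 12 (size 4, align 4) → ends 16; total 16 bytes, alignment 4
x at 0 (size 1, align 1) → ends 1
team at 1 (size 1, align 1) → ends 2
state at 2 (size 1, align 1) → ends 3
pad 5 to align 8 for ammo
ammo at 8 (size 96, align 8) → ends 104
target at 104 (size 16, align 4) → ends 120
vx at 120 (size 4, align 4) → ends 124
score at 124 (size 4, align 4) → ends 128
hp at 128 (size 2, align 2) → ends 130
tail pad 6 to reach multiple of 8
total 136 bytes, alignment 8
— Meta2 —
ammo at 0 (size 96, align 8) → ends 96
vx at 96 (size 4, align 4) → ends 100
hp at 100 (size 2, align 2) → ends 102
x at 102 (size 1, align 1) → ends 103
pad 1 to align 4 for target
target at 104 (size 16, align 4) → ends 120
state at 120 (size 1, align 1) → ends 121
team at 121 (size 1, align 1) → ends 122
pad 2 to align 4 for score
score at 124 (size 4, align 4) → ends 128
total 128 bytes, alignment 8
136 − 128 = 8

8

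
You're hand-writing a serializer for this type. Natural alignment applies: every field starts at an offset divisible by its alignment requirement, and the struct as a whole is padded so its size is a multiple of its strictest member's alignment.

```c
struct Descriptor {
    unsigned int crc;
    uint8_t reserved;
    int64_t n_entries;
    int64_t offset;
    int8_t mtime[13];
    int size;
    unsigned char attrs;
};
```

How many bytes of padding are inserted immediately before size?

3

0..4  crc  (4B, 4-aligned)
4..5  reserved  (1B, 1-aligned)
5..8  -- padding (3B)
8..16  n_entries  (8B, 8-aligned)
16..24  offset  (8B, 8-aligned)
24..37  mtime  (13B, 1-aligned)
37..40  -- padding (3B)
40..44  size  (4B, 4-aligned)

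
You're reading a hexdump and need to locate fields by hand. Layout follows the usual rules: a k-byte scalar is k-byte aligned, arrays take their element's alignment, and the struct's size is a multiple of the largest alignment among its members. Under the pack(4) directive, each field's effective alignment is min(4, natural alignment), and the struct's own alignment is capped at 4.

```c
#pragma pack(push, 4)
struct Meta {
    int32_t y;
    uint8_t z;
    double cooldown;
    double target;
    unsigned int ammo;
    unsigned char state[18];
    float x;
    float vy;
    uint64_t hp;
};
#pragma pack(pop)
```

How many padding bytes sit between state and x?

y at 0 (size 4, align 4) → ends 4
z at 4 (size 1, align 1) → ends 5
pad 3 to align 4 for cooldown
cooldown at 8 (size 8, align 4) → ends 16
target at 16 (size 8, align 4) → ends 24
ammo at 24 (size 4, align 4) → ends 28
state at 28 (size 18, align 1) → ends 46
pad 2 to align 4 for x
x at 48 (size 4, align 4) → ends 52

2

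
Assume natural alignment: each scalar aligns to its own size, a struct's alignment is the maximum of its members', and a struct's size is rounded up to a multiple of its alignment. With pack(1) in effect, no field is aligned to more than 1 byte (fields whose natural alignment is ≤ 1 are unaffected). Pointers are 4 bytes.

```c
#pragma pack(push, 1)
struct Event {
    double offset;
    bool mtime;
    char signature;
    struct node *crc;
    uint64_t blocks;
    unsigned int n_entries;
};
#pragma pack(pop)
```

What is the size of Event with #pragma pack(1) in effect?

26

offset at 0 (size 8, align 1) → ends 8
mtime at 8 (size 1, align 1) → ends 9
signature at 9 (size 1, align 1) → ends 10
crc at 10 (size 4, align 1) → ends 14
blocks at 14 (size 8, align 1) → ends 22
n_entries at 22 (size 4, align 1) → ends 26
total 26 bytes, alignment 1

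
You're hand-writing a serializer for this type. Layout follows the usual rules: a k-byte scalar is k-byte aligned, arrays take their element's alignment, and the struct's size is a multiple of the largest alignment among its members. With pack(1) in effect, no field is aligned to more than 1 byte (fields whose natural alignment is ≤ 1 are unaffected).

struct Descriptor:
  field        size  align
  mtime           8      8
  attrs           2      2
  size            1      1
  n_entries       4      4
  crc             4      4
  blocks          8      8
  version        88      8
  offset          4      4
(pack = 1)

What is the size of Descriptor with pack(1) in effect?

@0: mtime [8B, align 1] → 8
@8: attrs [2B, align 1] → 10
@10: size [1B, align 1] → 11
@11: n_entries [4B, align 1] → 15
@15: crc [4B, align 1] → 19
@19: blocks [8B, align 1] → 27
@27: version [88B, align 1] → 115
@115: offset [4B, align 1] → 119
size 119, align 1

119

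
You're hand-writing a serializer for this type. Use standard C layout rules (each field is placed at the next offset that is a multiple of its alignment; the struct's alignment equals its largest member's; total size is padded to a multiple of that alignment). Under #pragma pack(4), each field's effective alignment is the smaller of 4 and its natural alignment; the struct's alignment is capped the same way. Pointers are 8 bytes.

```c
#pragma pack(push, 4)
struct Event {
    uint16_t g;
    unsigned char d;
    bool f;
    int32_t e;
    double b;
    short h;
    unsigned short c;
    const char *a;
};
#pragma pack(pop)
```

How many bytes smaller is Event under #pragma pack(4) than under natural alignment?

4

natural layout:
  @0: g [2B, align 2] → 2
  @2: d [1B, align 1] → 3
  @3: f [1B, align 1] → 4
  @4: e [4B, align 4] → 8
  @8: b [8B, align 8] → 16
  @16: h [2B, align 2] → 18
  @18: c [2B, align 2] → 20
  +4 pad (align 8)
  @24: a [8B, align 8] → 32
  size 32, align 8
packed(4) layout:
  @0: g [2B, align 2] → 2
  @2: d [1B, align 1] → 3
  @3: f [1B, align 1] → 4
  @4: e [4B, align 4] → 8
  @8: b [8B, align 4] → 16
  @16: h [2B, align 2] → 18
  @18: c [2B, align 2] → 20
  @20: a [8B, align 4] → 28
  size 28, align 4
32 − 28 = 4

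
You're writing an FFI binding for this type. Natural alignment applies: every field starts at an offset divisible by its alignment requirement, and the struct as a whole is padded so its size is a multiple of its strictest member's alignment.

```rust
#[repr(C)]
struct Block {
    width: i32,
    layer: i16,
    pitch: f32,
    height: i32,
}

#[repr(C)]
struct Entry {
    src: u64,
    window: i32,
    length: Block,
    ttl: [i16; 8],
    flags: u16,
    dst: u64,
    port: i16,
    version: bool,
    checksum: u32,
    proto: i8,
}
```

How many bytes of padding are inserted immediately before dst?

2

Block: @0: width [4B, align 4] → 4; @4: layer [2B, align 2] → 6; +2 pad (align 4); @8: pitch [4B, align 4] → 12; @12: height [4B, align 4] → 16; size 16, align 4
@0: src [8B, align 8] → 8
@8: window [4B, align 4] → 12
@12: length [16B, align 4] → 28
@28: ttl [16B, align 2] → 44
@44: flags [2B, align 2] → 46
+2 pad (align 8)
@48: dst [8B, align 8] → 56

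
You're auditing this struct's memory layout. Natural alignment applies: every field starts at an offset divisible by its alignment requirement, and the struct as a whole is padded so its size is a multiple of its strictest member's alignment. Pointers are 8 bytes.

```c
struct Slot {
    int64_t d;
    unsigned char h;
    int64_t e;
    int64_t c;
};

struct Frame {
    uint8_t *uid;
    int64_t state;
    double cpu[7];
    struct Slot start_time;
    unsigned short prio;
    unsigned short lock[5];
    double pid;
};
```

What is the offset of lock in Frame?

Slot: @0: d [8B, align 8] → 8; @8: h [1B, align 1] → 9; +7 pad (align 8); @16: e [8B, align 8] → 24; @24: c [8B, align 8] → 32; size 32, align 8
@0: uid [8B, align 8] → 8
@8: state [8B, align 8] → 16
@16: cpu [56B, align 8] → 72
@72: start_time [32B, align 8] → 104
@104: prio [2B, align 2] → 106
@106: lock [10B, align 2] → 116

106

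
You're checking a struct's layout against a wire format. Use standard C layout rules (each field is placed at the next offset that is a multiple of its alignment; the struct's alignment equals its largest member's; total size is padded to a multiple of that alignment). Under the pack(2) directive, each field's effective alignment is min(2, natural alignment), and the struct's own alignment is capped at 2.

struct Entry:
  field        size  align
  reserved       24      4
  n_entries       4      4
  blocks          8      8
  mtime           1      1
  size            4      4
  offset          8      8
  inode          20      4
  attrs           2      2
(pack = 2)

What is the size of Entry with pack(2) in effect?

0..24  reserved  (24B, 2-aligned)
24..28  n_entries  (4B, 2-aligned)
28..36  blocks  (8B, 2-aligned)
36..37  mtime  (1B, 1-aligned)
37..38  -- padding (1B)
38..42  size  (4B, 2-aligned)
42..50  offset  (8B, 2-aligned)
50..70  inode  (20B, 2-aligned)
70..72  attrs  (2B, 2-aligned)
sizeof = 72, alignof = 2

72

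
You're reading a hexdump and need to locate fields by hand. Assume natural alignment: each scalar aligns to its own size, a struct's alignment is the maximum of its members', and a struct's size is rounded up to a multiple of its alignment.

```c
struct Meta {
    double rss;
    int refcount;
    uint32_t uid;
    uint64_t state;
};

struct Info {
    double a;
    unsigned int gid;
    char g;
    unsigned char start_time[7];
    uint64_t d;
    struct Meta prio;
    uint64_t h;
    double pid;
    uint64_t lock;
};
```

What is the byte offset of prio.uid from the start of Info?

Meta: rss at 0 (size 8, align 8) → ends 8; refcount at 8 (size 4, align 4) → ends 12; uid at 12 (size 4, align 4) → ends 16; state at 16 (size 8, align 8) → ends 24; total 24 bytes, alignment 8
a at 0 (size 8, align 8) → ends 8
gid at 8 (size 4, align 4) → ends 12
g at 12 (size 1, align 1) → ends 13
start_time at 13 (size 7, align 1) → ends 20
pad 4 to align 8 for d
d at 24 (size 8, align 8) → ends 32
prio at 32 (size 24, align 8) → ends 56
within Meta: uid at 12
32 + 12 = 44

44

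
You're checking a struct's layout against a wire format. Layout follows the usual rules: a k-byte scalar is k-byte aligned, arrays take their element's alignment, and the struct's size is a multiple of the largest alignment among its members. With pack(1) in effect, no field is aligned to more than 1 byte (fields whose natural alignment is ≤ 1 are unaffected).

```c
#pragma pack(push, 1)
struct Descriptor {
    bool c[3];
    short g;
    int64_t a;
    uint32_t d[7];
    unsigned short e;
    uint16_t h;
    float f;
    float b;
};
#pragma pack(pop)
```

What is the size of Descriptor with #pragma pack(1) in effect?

0..3  c  (3B, 1-aligned)
3..5  g  (2B, 1-aligned)
5..13  a  (8B, 1-aligned)
13..41  d  (28B, 1-aligned)
41..43  e  (2B, 1-aligned)
43..45  h  (2B, 1-aligned)
45..49  f  (4B, 1-aligned)
49..53  b  (4B, 1-aligned)
sizeof = 53, alignof = 1

53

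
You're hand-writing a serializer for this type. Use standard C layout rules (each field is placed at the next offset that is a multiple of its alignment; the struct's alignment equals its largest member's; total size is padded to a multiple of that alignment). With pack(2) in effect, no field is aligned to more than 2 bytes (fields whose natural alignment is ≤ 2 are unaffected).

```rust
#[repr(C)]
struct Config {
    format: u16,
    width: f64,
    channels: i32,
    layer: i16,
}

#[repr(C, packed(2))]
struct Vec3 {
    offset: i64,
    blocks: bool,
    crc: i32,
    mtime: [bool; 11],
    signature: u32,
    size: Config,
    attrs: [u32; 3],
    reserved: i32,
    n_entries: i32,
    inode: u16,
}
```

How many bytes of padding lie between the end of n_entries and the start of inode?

Config: format at 0 (size 2, align 2) → ends 2; pad 6 to align 8 for width; width at 8 (size 8, align 8) → ends 16; channels at 16 (size 4, align 4) → ends 20; layer at 20 (size 2, align 2) → ends 22; tail pad 2 to reach multiple of 8; total 24 bytes, alignment 8
offset at 0 (size 8, align 2) → ends 8
blocks at 8 (size 1, align 1) → ends 9
pad 1 to align 2 for crc
crc at 10 (size 4, align 2) → ends 14
mtime at 14 (size 11, align 1) → ends 25
pad 1 to align 2 for signature
signature at 26 (size 4, align 2) → ends 30
size at 30 (size 24, align 2) → ends 54
attrs at 54 (size 12, align 2) → ends 66
reserved at 66 (size 4, align 2) → ends 70
n_entries at 70 (size 4, align 2) → ends 74
inode at 74 (size 2, align 2) → ends 76

0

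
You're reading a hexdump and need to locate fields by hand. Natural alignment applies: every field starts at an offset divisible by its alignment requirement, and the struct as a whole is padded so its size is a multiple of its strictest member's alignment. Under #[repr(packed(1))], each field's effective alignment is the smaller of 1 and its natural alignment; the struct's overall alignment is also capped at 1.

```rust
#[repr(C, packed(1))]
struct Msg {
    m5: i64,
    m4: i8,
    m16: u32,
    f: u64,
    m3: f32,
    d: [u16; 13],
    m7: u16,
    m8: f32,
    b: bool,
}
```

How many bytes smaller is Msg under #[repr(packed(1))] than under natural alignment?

6

natural layout:
  0..8  m5  (8B, 8-aligned)
  8..9  m4  (1B, 1-aligned)
  9..12  -- padding (3B)
  12..16  m16  (4B, 4-aligned)
  16..24  f  (8B, 8-aligned)
  24..28  m3  (4B, 4-aligned)
  28..54  d  (26B, 2-aligned)
  54..56  m7  (2B, 2-aligned)
  56..60  m8  (4B, 4-aligned)
  60..61  b  (1B, 1-aligned)
  61..64  -- tail padding (3B)
  sizeof = 64, alignof = 8
packed(1) layout:
  0..8  m5  (8B, 1-aligned)
  8..9  m4  (1B, 1-aligned)
  9..13  m16  (4B, 1-aligned)
  13..21  f  (8B, 1-aligned)
  21..25  m3  (4B, 1-aligned)
  25..51  d  (26B, 1-aligned)
  51..53  m7  (2B, 1-aligned)
  53..57  m8  (4B, 1-aligned)
  57..58  b  (1B, 1-aligned)
  sizeof = 58, alignof = 1
64 − 58 = 6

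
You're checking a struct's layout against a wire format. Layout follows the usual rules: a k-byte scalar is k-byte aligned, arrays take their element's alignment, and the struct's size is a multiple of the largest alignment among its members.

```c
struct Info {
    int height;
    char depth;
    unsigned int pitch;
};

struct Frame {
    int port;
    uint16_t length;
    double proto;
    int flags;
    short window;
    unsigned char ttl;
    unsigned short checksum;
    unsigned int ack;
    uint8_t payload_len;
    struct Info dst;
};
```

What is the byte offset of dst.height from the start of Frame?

Info: @0: height [4B, align 4] → 4; @4: depth [1B, align 1] → 5; +3 pad (align 4); @8: pitch [4B, align 4] → 12; size 12, align 4
@0: port [4B, align 4] → 4
@4: length [2B, align 2] → 6
+2 pad (align 8)
@8: proto [8B, align 8] → 16
@16: flags [4B, align 4] → 20
@20: window [2B, align 2] → 22
@22: ttl [1B, align 1] → 23
+1 pad (align 2)
@24: checksum [2B, align 2] → 26
+2 pad (align 4)
@28: ack [4B, align 4] → 32
@32: payload_len [1B, align 1] → 33
+3 pad (align 4)
@36: dst [12B, align 4] → 48
within Info: height at 0
36 + 0 = 36

36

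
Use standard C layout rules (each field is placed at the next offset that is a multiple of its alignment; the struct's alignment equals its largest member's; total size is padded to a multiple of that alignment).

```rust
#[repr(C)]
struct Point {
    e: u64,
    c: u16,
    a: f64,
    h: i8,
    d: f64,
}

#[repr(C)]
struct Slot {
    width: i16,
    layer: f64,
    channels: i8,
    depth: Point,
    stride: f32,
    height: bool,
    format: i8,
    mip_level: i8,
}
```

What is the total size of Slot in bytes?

Point: e at 0 (size 8, align 8) → ends 8; c at 8 (size 2, align 2) → ends 10; pad 6 to align 8 for a; a at 16 (size 8, align 8) → ends 24; h at 24 (size 1, align 1) → ends 25; pad 7 to align 8 for d; d at 32 (size 8, align 8) → ends 40; total 40 bytes, alignment 8
width at 0 (size 2, align 2) → ends 2
pad 6 to align 8 for layer
layer at 8 (size 8, align 8) → ends 16
channels at 16 (size 1, align 1) → ends 17
pad 7 to align 8 for depth
depth at 24 (size 40, align 8) → ends 64
stride at 64 (size 4, align 4) → ends 68
height at 68 (size 1, align 1) → ends 69
format at 69 (size 1, align 1) → ends 70
mip_level at 70 (size 1, align 1) → ends 71
tail pad 1 to reach multiple of 8
total 72 bytes, alignment 8

72 bytes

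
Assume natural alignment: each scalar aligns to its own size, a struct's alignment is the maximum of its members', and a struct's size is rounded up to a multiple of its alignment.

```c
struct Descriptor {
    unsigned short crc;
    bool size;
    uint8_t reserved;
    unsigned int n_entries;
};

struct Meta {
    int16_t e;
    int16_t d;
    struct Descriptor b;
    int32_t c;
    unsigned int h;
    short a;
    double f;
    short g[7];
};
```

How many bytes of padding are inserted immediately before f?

2

Descriptor: crc at 0 (size 2, align 2) → ends 2; size at 2 (size 1, align 1) → ends 3; reserved at 3 (size 1, align 1) → ends 4; n_entries at 4 (size 4, align 4) → ends 8; total 8 bytes, alignment 4
e at 0 (size 2, align 2) → ends 2
d at 2 (size 2, align 2) → ends 4
b at 4 (size 8, align 4) → ends 12
c at 12 (size 4, align 4) → ends 16
h at 16 (size 4, align 4) → ends 20
a at 20 (size 2, align 2) → ends 22
pad 2 to align 8 for f
f at 24 (size 8, align 8) → ends 32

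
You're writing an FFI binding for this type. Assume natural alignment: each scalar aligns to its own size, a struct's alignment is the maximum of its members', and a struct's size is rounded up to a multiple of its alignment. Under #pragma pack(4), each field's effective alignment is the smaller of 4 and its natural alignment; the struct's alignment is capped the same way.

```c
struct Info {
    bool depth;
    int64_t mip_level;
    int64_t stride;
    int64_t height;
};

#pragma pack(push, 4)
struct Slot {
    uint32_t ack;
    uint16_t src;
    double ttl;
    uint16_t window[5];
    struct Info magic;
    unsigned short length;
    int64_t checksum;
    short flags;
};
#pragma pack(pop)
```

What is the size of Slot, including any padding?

Info: @0: depth [1B, align 1] → 1; +7 pad (align 8); @8: mip_level [8B, align 8] → 16; @16: stride [8B, align 8] → 24; @24: height [8B, align 8] → 32; size 32, align 8
@0: ack [4B, align 4] → 4
@4: src [2B, align 2] → 6
+2 pad (align 4)
@8: ttl [8B, align 4] → 16
@16: window [10B, align 2] → 26
+2 pad (align 4)
@28: magic [32B, align 4] → 60
@60: length [2B, align 2] → 62
+2 pad (align 4)
@64: checksum [8B, align 4] → 72
@72: flags [2B, align 2] → 74
+2 tail pad (align 4)
size 76, align 4

76 bytes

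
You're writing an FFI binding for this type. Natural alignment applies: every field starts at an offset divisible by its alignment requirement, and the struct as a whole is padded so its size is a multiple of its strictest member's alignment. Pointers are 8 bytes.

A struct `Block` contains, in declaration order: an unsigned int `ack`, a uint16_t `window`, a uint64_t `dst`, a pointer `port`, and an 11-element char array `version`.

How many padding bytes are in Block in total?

ack at 0 (size 4, align 4) → ends 4
window at 4 (size 2, align 2) → ends 6
pad 2 to align 8 for dst
dst at 8 (size 8, align 8) → ends 16
port at 16 (size 8, align 8) → ends 24
version at 24 (size 11, align 1) → ends 35
tail pad 5 to reach multiple of 8
total 40 bytes, alignment 8
data bytes 33, size 40 → padding 7

7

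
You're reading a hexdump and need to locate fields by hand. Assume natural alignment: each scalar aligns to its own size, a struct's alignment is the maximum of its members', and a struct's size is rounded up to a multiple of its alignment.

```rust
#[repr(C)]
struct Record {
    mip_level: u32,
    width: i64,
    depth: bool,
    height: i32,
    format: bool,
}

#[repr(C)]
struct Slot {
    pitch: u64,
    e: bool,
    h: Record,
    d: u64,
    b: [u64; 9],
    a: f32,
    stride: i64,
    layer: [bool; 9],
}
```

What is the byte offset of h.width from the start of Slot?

Record: @0: mip_level [4B, align 4] → 4; +4 pad (align 8); @8: width [8B, align 8] → 16; @16: depth [1B, align 1] → 17; +3 pad (align 4); @20: height [4B, align 4] → 24; @24: format [1B, align 1] → 25; +7 tail pad (align 8); size 32, align 8
@0: pitch [8B, align 8] → 8
@8: e [1B, align 1] → 9
+7 pad (align 8)
@16: h [32B, align 8] → 48
within Record: width at 8
16 + 8 = 24

24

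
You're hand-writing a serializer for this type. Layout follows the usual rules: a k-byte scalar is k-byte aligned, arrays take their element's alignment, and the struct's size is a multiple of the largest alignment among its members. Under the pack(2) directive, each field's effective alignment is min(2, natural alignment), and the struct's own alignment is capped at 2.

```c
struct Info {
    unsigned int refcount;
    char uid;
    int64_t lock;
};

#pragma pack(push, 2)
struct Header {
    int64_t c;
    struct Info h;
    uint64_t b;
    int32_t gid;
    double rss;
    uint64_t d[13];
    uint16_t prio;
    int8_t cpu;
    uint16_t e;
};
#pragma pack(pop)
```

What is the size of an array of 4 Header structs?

616

Info: refcount at 0 (size 4, align 4) → ends 4; uid at 4 (size 1, align 1) → ends 5; pad 3 to align 8 for lock; lock at 8 (size 8, align 8) → ends 16; total 16 bytes, alignment 8
c at 0 (size 8, align 2) → ends 8
h at 8 (size 16, align 2) → ends 24
b at 24 (size 8, align 2) → ends 32
gid at 32 (size 4, align 2) → ends 36
rss at 36 (size 8, align 2) → ends 44
d at 44 (size 104, align 2) → ends 148
prio at 148 (size 2, align 2) → ends 150
cpu at 150 (size 1, align 1) → ends 151
pad 1 to align 2 for e
e at 152 (size 2, align 2) → ends 154
total 154 bytes, alignment 2
array of 4: 4 × 154 = 616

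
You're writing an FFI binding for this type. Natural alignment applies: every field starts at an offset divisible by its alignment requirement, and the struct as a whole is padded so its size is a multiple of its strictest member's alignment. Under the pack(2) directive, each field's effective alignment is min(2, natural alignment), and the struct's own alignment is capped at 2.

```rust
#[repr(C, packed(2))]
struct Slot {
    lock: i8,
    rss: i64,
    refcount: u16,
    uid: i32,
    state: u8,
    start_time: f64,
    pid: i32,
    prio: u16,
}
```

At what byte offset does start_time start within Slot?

@0: lock [1B, align 1] → 1
+1 pad (align 2)
@2: rss [8B, align 2] → 10
@10: refcount [2B, align 2] → 12
@12: uid [4B, align 2] → 16
@16: state [1B, align 1] → 17
+1 pad (align 2)
@18: start_time [8B, align 2] → 26

18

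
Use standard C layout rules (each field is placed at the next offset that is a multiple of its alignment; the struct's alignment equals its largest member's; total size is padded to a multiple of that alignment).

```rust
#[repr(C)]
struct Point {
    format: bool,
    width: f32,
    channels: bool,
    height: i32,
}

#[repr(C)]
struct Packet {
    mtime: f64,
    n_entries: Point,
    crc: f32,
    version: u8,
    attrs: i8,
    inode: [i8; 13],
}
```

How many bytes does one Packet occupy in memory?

Point: 0..1  format  (1B, 1-aligned); 1..4  -- padding (3B); 4..8  width  (4B, 4-aligned); 8..9  channels  (1B, 1-aligned); 9..12  -- padding (3B); 12..16  height  (4B, 4-aligned); sizeof = 16, alignof = 4
0..8  mtime  (8B, 8-aligned)
8..24  n_entries  (16B, 4-aligned)
24..28  crc  (4B, 4-aligned)
28..29  version  (1B, 1-aligned)
29..30  attrs  (1B, 1-aligned)
30..43  inode  (13B, 1-aligned)
43..48  -- tail padding (5B)
sizeof = 48, alignof = 8

48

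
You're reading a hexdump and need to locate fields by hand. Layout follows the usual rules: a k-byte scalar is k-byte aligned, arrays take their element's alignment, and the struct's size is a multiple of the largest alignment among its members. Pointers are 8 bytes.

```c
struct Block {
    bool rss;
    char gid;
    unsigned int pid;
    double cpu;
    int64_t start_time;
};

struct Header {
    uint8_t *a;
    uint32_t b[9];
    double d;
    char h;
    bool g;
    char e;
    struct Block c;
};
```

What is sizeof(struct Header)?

Block: @0: rss [1B, align 1] → 1; @1: gid [1B, align 1] → 2; +2 pad (align 4); @4: pid [4B, align 4] → 8; @8: cpu [8B, align 8] → 16; @16: start_time [8B, align 8] → 24; size 24, align 8
@0: a [8B, align 8] → 8
@8: b [36B, align 4] → 44
+4 pad (align 8)
@48: d [8B, align 8] → 56
@56: h [1B, align 1] → 57
@57: g [1B, align 1] → 58
@58: e [1B, align 1] → 59
+5 pad (align 8)
@64: c [24B, align 8] → 88
size 88, align 8

88 bytes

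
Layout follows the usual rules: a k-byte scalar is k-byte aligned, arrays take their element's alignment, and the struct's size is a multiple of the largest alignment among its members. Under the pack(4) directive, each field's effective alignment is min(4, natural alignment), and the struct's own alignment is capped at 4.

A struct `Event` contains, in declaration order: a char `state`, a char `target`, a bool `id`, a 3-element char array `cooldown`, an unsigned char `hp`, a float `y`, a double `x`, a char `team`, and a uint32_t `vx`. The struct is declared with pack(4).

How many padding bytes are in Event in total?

state at 0 (size 1, align 1) → ends 1
target at 1 (size 1, align 1) → ends 2
id at 2 (size 1, align 1) → ends 3
cooldown at 3 (size 3, align 1) → ends 6
hp at 6 (size 1, align 1) → ends 7
pad 1 to align 4 for y
y at 8 (size 4, align 4) → ends 12
x at 12 (size 8, align 4) → ends 20
team at 20 (size 1, align 1) → ends 21
pad 3 to align 4 for vx
vx at 24 (size 4, align 4) → ends 28
total 28 bytes, alignment 4
data bytes 24, size 28 → padding 4

4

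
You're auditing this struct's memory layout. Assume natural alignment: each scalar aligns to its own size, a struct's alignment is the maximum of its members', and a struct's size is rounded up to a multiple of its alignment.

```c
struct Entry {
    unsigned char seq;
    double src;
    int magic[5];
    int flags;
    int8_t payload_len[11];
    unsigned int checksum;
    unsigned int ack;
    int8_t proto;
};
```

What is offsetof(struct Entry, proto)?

0..1  seq  (1B, 1-aligned)
1..8  -- padding (7B)
8..16  src  (8B, 8-aligned)
16..36  magic  (20B, 4-aligned)
36..40  flags  (4B, 4-aligned)
40..51  payload_len  (11B, 1-aligned)
51..52  -- padding (1B)
52..56  checksum  (4B, 4-aligned)
56..60  ack  (4B, 4-aligned)
60..61  proto  (1B, 1-aligned)

60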